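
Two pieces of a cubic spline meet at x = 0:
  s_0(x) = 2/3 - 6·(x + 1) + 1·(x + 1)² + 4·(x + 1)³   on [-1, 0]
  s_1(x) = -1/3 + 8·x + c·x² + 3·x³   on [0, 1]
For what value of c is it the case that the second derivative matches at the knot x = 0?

s_0''(x) = 2 + 24·(x + 1), so s_0''(0) = 26. On the right, s_1''(0) = 2c, so c = 13.

13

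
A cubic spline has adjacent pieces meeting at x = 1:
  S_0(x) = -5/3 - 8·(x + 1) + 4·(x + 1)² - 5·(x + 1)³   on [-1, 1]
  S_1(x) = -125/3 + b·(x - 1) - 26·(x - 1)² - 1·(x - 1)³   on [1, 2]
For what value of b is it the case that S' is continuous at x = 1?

S_0'(x) = -8 + 8·(x + 1) - 15·(x + 1)², so S_0'(1) = -52. On the right, S_1'(1) = b, so b = -52.

-52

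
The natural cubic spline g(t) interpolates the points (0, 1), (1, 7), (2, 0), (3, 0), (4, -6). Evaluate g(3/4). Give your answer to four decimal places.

6.8418

Let m_i = g''(x_i). Step sizes h_i = 1, 1, 1, 1; slopes of the chords Δ_i = (y_(i+1) - y_i)/h_i = 6, -7, 0, -6.
  1·m_0 + 4·m_1 + 1·m_2 = 6(Δ_1 - Δ_0) = -78
  1·m_1 + 4·m_2 + 1·m_3 = 6(Δ_2 - Δ_1) = 42
  1·m_2 + 4·m_3 + 1·m_4 = 6(Δ_3 - Δ_2) = -36
Natural end conditions: m_0 = m_4 = 0.
Solving the tridiagonal system: m_0 = 0, m_1 = -687/28, m_2 = 141/7, m_3 = -393/28, m_4 = 0.
On [0, 1], g(t) = 1 + 565/56·t + 0·t² - 229/56·t³.
With t = 3/4: g(3/4) = 3503/512.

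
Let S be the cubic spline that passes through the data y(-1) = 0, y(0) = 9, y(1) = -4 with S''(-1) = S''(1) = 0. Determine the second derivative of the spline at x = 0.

Write σ_i for S''(x_i). With h_i = 1, 1 and divided differences Δ_i = 9, -13, the continuity of S' gives the tridiagonal system
  1·σ_0 + 4·σ_1 + 1·σ_2 = 6(Δ_1 - Δ_0) = -132
Natural end conditions: σ_0 = σ_2 = 0.
Forward elimination and back-substitution give σ_0 = 0, σ_1 = -33, σ_2 = 0.

-33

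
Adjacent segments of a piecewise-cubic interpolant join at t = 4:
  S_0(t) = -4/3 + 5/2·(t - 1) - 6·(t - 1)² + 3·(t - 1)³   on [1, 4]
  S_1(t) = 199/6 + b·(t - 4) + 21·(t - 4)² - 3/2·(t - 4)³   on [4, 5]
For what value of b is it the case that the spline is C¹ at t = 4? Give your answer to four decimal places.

S_0'(t) = 5/2 - 12·(t - 1) + 9·(t - 1)², so S_0'(4) = 95/2. On the right, S_1'(4) = b, so b = 95/2.

47.5000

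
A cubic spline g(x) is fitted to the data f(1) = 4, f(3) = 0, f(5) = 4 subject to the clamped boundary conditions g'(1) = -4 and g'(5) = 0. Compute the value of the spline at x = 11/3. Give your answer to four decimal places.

1.3333

Put σ_i = g'' at the i-th knot. Here h = (2, 2) and Δ = (-2, 2), so the interior equations h_(i-1)·σ_(i-1) + 2(h_(i-1)+h_i)·σ_i + h_i·σ_(i+1) = 6(Δ_i − Δ_(i-1)) read
  2·σ_0 + 8·σ_1 + 2·σ_2 = 6(Δ_1 - Δ_0) = 24
Clamped end conditions give two more equations: 2h_0·σ_0 + h_0·σ_1 = 6(Δ_0 - g'(1)) = 12 and h_1·σ_1 + 2h_1·σ_2 = 6(g'(5) - Δ_1) = -12.
Hence σ_0 = 1, σ_1 = 4, σ_2 = -5.
On [3, 5], g(x) = 0 + 1·(x - 3) + 2·(x - 3)² - 3/4·(x - 3)³.
With (x - 3) = 2/3: g(11/3) = 4/3.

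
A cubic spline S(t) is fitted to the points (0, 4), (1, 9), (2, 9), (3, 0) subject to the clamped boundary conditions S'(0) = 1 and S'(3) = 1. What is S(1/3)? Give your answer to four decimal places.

5.0296

Write M_i for S''(x_i). With h_i = 1, 1, 1 and divided differences Δ_i = 5, 0, -9, the continuity of S' gives the tridiagonal system
  1·M_0 + 4·M_1 + 1·M_2 = 6(Δ_1 - Δ_0) = -30
  1·M_1 + 4·M_2 + 1·M_3 = 6(Δ_2 - Δ_1) = -54
Clamped end conditions give two more equations: 2h_0·M_0 + h_0·M_1 = 6(Δ_0 - S'(0)) = 24 and h_2·M_2 + 2h_2·M_3 = 6(S'(3) - Δ_2) = 60.
Forward elimination and back-substitution give M_0 = 74/5, M_1 = -28/5, M_2 = -112/5, M_3 = 206/5.
On [0, 1], S(t) = 4 + 1·t + 37/5·t² - 17/5·t³.
With t = 1/3: S(1/3) = 679/135.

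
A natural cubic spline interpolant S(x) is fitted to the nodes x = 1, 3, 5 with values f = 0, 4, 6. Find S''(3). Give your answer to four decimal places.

-0.7500

Put M_i = S'' at the i-th knot. Here h = (2, 2) and Δ = (2, 1), so the interior equations h_(i-1)·M_(i-1) + 2(h_(i-1)+h_i)·M_i + h_i·M_(i+1) = 6(Δ_i − Δ_(i-1)) read
  2·M_0 + 8·M_1 + 2·M_2 = 6(Δ_1 - Δ_0) = -6
Natural end conditions: M_0 = M_2 = 0.
Solving: M_0 = 0, M_1 = -3/4, M_2 = 0.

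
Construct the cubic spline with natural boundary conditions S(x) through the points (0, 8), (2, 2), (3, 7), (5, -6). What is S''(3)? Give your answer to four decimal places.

Write M_i for S''(x_i). With h_i = 2, 1, 2 and divided differences Δ_i = -3, 5, -13/2, the continuity of S' gives the tridiagonal system
  2·M_0 + 6·M_1 + 1·M_2 = 6(Δ_1 - Δ_0) = 48
  1·M_1 + 6·M_2 + 2·M_3 = 6(Δ_2 - Δ_1) = -69
Natural end conditions: M_0 = M_3 = 0.
Hence M_0 = 0, M_1 = 51/5, M_2 = -66/5, M_3 = 0.

-13.2000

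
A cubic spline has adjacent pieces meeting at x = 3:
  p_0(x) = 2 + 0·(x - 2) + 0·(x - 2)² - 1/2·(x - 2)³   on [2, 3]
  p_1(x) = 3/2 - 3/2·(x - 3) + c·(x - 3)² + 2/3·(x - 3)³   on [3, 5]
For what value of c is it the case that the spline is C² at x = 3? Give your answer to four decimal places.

p_0''(x) = 0 - 3·(x - 2), so p_0''(3) = -3. On the right, p_1''(3) = 2c, so c = -3/2.

-1.5000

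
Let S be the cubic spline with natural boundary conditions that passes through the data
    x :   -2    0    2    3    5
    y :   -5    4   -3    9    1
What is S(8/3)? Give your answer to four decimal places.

With M_i denoting the second derivative at x_i, h_i = 2, 2, 1, 2, and Δ_i = (y_(i+1) − y_i)/h_i = 9/2, -7/2, 12, -4:
  2·M_0 + 8·M_1 + 2·M_2 = 6(Δ_1 - Δ_0) = -48
  2·M_1 + 6·M_2 + 1·M_3 = 6(Δ_2 - Δ_1) = 93
  1·M_2 + 6·M_3 + 2·M_4 = 6(Δ_3 - Δ_2) = -96
Natural end conditions: M_0 = M_4 = 0.
Solving the tridiagonal system: M_0 = 0, M_1 = -747/64, M_2 = 363/16, M_3 = -633/32, M_4 = 0.
On [2, 3], S(x) = -3 + 495/64·(x - 2) + 363/32·(x - 2)² - 453/64·(x - 2)³.
With (x - 2) = 2/3: S(8/3) = 1469/288.

5.1007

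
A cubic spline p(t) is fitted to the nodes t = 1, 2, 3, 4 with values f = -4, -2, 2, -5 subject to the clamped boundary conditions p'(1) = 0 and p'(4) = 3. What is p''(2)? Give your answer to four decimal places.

Write σ_i for p''(x_i). With h_i = 1, 1, 1 and divided differences Δ_i = 2, 4, -7, the continuity of p' gives the tridiagonal system
  1·σ_0 + 4·σ_1 + 1·σ_2 = 6(Δ_1 - Δ_0) = 12
  1·σ_1 + 4·σ_2 + 1·σ_3 = 6(Δ_2 - Δ_1) = -66
Clamped end conditions give two more equations: 2h_0·σ_0 + h_0·σ_1 = 6(Δ_0 - p'(1)) = 12 and h_2·σ_2 + 2h_2·σ_3 = 6(p'(4) - Δ_2) = 60.
Solving the tridiagonal system: σ_0 = 4/5, σ_1 = 52/5, σ_2 = -152/5, σ_3 = 226/5.

10.4000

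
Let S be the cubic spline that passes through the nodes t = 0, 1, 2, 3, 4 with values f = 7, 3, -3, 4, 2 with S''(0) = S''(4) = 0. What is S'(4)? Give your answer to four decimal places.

With M_i denoting the second derivative at x_i, h_i = 1, 1, 1, 1, and Δ_i = (y_(i+1) − y_i)/h_i = -4, -6, 7, -2:
  1·M_0 + 4·M_1 + 1·M_2 = 6(Δ_1 - Δ_0) = -12
  1·M_1 + 4·M_2 + 1·M_3 = 6(Δ_2 - Δ_1) = 78
  1·M_2 + 4·M_3 + 1·M_4 = 6(Δ_3 - Δ_2) = -54
Natural end conditions: M_0 = M_4 = 0.
Solving: M_0 = 0, M_1 = -39/4, M_2 = 27, M_3 = -81/4, M_4 = 0.
On [3, 4], S'(t) = b_3 + 2c_3·(t - 3) + 3d_3·(t - 3)² with b_3 = Δ_3 - h_3(2M_3 + M_4)/6 = 19/4, c_3 = M_3/2 = -81/8, d_3 = (M_4 - M_3)/(6h_3) = 27/8. So S'(4) = -43/8.

-5.3750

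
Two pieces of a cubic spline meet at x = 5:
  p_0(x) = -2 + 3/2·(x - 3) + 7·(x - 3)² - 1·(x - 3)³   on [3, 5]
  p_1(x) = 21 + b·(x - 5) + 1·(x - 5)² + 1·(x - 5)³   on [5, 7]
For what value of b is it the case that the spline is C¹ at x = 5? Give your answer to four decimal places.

p_0'(x) = 3/2 + 14·(x - 3) - 3·(x - 3)², so p_0'(5) = 35/2. On the right, p_1'(5) = b, so b = 35/2.

17.5000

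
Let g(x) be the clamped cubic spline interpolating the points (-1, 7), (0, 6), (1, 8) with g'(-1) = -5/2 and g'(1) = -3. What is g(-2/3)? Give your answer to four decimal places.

Write σ_i for g''(x_i). With h_i = 1, 1 and divided differences Δ_i = -1, 2, the continuity of g' gives the tridiagonal system
  1·σ_0 + 4·σ_1 + 1·σ_2 = 6(Δ_1 - Δ_0) = 18
Clamped end conditions give two more equations: 2h_0·σ_0 + h_0·σ_1 = 6(Δ_0 - g'(-1)) = 9 and h_1·σ_1 + 2h_1·σ_2 = 6(g'(1) - Δ_1) = -30.
Solving: σ_0 = -1/4, σ_1 = 19/2, σ_2 = -79/4.
On [-1, 0], g(x) = 7 - 5/2·(x + 1) - 1/8·(x + 1)² + 13/8·(x + 1)³.
With (x + 1) = 1/3: g(-2/3) = 671/108.

6.2130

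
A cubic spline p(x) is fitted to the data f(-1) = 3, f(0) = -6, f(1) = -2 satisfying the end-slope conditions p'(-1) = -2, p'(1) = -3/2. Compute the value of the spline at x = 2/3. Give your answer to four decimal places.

Put M_i = p'' at the i-th knot. Here h = (1, 1) and Δ = (-9, 4), so the interior equations h_(i-1)·M_(i-1) + 2(h_(i-1)+h_i)·M_i + h_i·M_(i+1) = 6(Δ_i − Δ_(i-1)) read
  1·M_0 + 4·M_1 + 1·M_2 = 6(Δ_1 - Δ_0) = 78
Clamped end conditions give two more equations: 2h_0·M_0 + h_0·M_1 = 6(Δ_0 - p'(-1)) = -42 and h_1·M_1 + 2h_1·M_2 = 6(p'(1) - Δ_1) = -33.
Hence M_0 = -161/4, M_1 = 77/2, M_2 = -143/4.
On [0, 1], p(x) = -6 - 23/8·x + 77/4·x² - 99/8·x³.
With x = 2/3: p(2/3) = -109/36.

-3.0278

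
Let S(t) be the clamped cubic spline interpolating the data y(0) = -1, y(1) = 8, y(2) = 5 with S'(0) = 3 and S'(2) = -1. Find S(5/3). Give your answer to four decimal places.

With M_i denoting the second derivative at x_i, h_i = 1, 1, and Δ_i = (y_(i+1) − y_i)/h_i = 9, -3:
  1·M_0 + 4·M_1 + 1·M_2 = 6(Δ_1 - Δ_0) = -72
Clamped end conditions give two more equations: 2h_0·M_0 + h_0·M_1 = 6(Δ_0 - S'(0)) = 36 and h_1·M_1 + 2h_1·M_2 = 6(S'(2) - Δ_1) = 12.
Solving: M_0 = 34, M_1 = -32, M_2 = 22.
On [1, 2], S(t) = 8 + 4·(t - 1) - 16·(t - 1)² + 9·(t - 1)³.
With (t - 1) = 2/3: S(5/3) = 56/9.

6.2222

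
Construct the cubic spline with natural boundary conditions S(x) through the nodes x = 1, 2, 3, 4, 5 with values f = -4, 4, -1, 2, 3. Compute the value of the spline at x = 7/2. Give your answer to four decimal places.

-0.2567

With M_i denoting the second derivative at x_i, h_i = 1, 1, 1, 1, and Δ_i = (y_(i+1) − y_i)/h_i = 8, -5, 3, 1:
  1·M_0 + 4·M_1 + 1·M_2 = 6(Δ_1 - Δ_0) = -78
  1·M_1 + 4·M_2 + 1·M_3 = 6(Δ_2 - Δ_1) = 48
  1·M_2 + 4·M_3 + 1·M_4 = 6(Δ_3 - Δ_2) = -12
Natural end conditions: M_0 = M_4 = 0.
Solving the tridiagonal system: M_0 = 0, M_1 = -687/28, M_2 = 141/7, M_3 = -225/28, M_4 = 0.
On [3, 4], S(x) = -1 - 19/8·(x - 3) + 141/14·(x - 3)² - 263/56·(x - 3)³.
With (x - 3) = 1/2: S(7/2) = -115/448.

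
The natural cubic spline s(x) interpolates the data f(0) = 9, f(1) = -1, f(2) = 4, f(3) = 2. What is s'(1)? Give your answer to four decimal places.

-1.0667

With σ_i denoting the second derivative at x_i, h_i = 1, 1, 1, and Δ_i = (y_(i+1) − y_i)/h_i = -10, 5, -2:
  1·σ_0 + 4·σ_1 + 1·σ_2 = 6(Δ_1 - Δ_0) = 90
  1·σ_1 + 4·σ_2 + 1·σ_3 = 6(Δ_2 - Δ_1) = -42
Natural end conditions: σ_0 = σ_3 = 0.
Hence σ_0 = 0, σ_1 = 134/5, σ_2 = -86/5, σ_3 = 0.
On [1, 2], s'(x) = b_1 + 2c_1·(x - 1) + 3d_1·(x - 1)² with b_1 = Δ_1 - h_1(2σ_1 + σ_2)/6 = -16/15, c_1 = σ_1/2 = 67/5, d_1 = (σ_2 - σ_1)/(6h_1) = -22/3. So s'(1) = -16/15.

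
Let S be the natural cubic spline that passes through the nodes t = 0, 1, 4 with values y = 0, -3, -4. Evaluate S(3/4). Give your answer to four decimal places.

-2.3594

Put m_i = S'' at the i-th knot. Here h = (1, 3) and Δ = (-3, -1/3), so the interior equations h_(i-1)·m_(i-1) + 2(h_(i-1)+h_i)·m_i + h_i·m_(i+1) = 6(Δ_i − Δ_(i-1)) read
  1·m_0 + 8·m_1 + 3·m_2 = 6(Δ_1 - Δ_0) = 16
Natural end conditions: m_0 = m_2 = 0.
Solving: m_0 = 0, m_1 = 2, m_2 = 0.
On [0, 1], S(t) = 0 - 10/3·t + 0·t² + 1/3·t³.
With t = 3/4: S(3/4) = -151/64.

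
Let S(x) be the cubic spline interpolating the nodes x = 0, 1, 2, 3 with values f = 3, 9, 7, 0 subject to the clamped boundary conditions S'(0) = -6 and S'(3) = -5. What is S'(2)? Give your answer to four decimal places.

-7.0667

Let σ_i = S''(x_i). Step sizes h_i = 1, 1, 1; slopes of the chords Δ_i = (y_(i+1) - y_i)/h_i = 6, -2, -7.
  1·σ_0 + 4·σ_1 + 1·σ_2 = 6(Δ_1 - Δ_0) = -48
  1·σ_1 + 4·σ_2 + 1·σ_3 = 6(Δ_2 - Δ_1) = -30
Clamped end conditions give two more equations: 2h_0·σ_0 + h_0·σ_1 = 6(Δ_0 - S'(0)) = 72 and h_2·σ_2 + 2h_2·σ_3 = 6(S'(3) - Δ_2) = 12.
Forward elimination and back-substitution give σ_0 = 712/15, σ_1 = -344/15, σ_2 = -56/15, σ_3 = 118/15.
On [2, 3], S'(x) = b_2 + 2c_2·(x - 2) + 3d_2·(x - 2)² with b_2 = Δ_2 - h_2(2σ_2 + σ_3)/6 = -106/15, c_2 = σ_2/2 = -28/15, d_2 = (σ_3 - σ_2)/(6h_2) = 29/15. So S'(2) = -106/15.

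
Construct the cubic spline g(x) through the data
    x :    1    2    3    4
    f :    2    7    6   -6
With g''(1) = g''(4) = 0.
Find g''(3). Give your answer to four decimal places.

-15.2000

Let M_i = g''(x_i). Step sizes h_i = 1, 1, 1; slopes of the chords Δ_i = (y_(i+1) - y_i)/h_i = 5, -1, -12.
  1·M_0 + 4·M_1 + 1·M_2 = 6(Δ_1 - Δ_0) = -36
  1·M_1 + 4·M_2 + 1·M_3 = 6(Δ_2 - Δ_1) = -66
Natural end conditions: M_0 = M_3 = 0.
Hence M_0 = 0, M_1 = -26/5, M_2 = -76/5, M_3 = 0.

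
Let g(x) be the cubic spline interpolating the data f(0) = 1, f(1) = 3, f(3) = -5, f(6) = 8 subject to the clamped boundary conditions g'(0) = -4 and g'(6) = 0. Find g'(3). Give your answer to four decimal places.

-1.4737

Write M_i for g''(x_i). With h_i = 1, 2, 3 and divided differences Δ_i = 2, -4, 13/3, the continuity of g' gives the tridiagonal system
  1·M_0 + 6·M_1 + 2·M_2 = 6(Δ_1 - Δ_0) = -36
  2·M_1 + 10·M_2 + 3·M_3 = 6(Δ_2 - Δ_1) = 50
Clamped end conditions give two more equations: 2h_0·M_0 + h_0·M_1 = 6(Δ_0 - g'(0)) = 36 and h_2·M_2 + 2h_2·M_3 = 6(g'(6) - Δ_2) = -26.
Solving the tridiagonal system: M_0 = 472/19, M_1 = -260/19, M_2 = 202/19, M_3 = -550/57.
On [3, 6], g'(x) = b_2 + 2c_2·(x - 3) + 3d_2·(x - 3)² with b_2 = Δ_2 - h_2(2M_2 + M_3)/6 = -28/19, c_2 = M_2/2 = 101/19, d_2 = (M_3 - M_2)/(6h_2) = -578/513. So g'(3) = -28/19.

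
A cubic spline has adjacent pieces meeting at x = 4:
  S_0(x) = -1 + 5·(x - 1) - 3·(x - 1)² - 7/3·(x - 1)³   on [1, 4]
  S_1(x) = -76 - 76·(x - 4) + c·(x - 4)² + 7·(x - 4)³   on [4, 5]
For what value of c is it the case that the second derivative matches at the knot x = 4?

S_0''(x) = -6 - 14·(x - 1), so S_0''(4) = -48. On the right, S_1''(4) = 2c, so c = -24.

-24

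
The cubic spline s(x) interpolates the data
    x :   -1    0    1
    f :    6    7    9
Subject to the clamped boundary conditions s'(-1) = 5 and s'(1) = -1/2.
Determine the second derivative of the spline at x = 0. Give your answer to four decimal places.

8.5000

Put M_i = s'' at the i-th knot. Here h = (1, 1) and Δ = (1, 2), so the interior equations h_(i-1)·M_(i-1) + 2(h_(i-1)+h_i)·M_i + h_i·M_(i+1) = 6(Δ_i − Δ_(i-1)) read
  1·M_0 + 4·M_1 + 1·M_2 = 6(Δ_1 - Δ_0) = 6
Clamped end conditions give two more equations: 2h_0·M_0 + h_0·M_1 = 6(Δ_0 - s'(-1)) = -24 and h_1·M_1 + 2h_1·M_2 = 6(s'(1) - Δ_1) = -15.
Solving: M_0 = -65/4, M_1 = 17/2, M_2 = -47/4.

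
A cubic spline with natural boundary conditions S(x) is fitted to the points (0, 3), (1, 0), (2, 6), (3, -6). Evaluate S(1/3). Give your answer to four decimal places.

With σ_i denoting the second derivative at x_i, h_i = 1, 1, 1, and Δ_i = (y_(i+1) − y_i)/h_i = -3, 6, -12:
  1·σ_0 + 4·σ_1 + 1·σ_2 = 6(Δ_1 - Δ_0) = 54
  1·σ_1 + 4·σ_2 + 1·σ_3 = 6(Δ_2 - Δ_1) = -108
Natural end conditions: σ_0 = σ_3 = 0.
Forward elimination and back-substitution give σ_0 = 0, σ_1 = 108/5, σ_2 = -162/5, σ_3 = 0.
On [0, 1], S(x) = 3 - 33/5·x + 0·x² + 18/5·x³.
With x = 1/3: S(1/3) = 14/15.

0.9333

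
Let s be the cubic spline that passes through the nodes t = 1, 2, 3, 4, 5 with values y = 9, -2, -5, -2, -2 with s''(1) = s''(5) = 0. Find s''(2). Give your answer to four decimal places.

Write m_i for s''(x_i). With h_i = 1, 1, 1, 1 and divided differences Δ_i = -11, -3, 3, 0, the continuity of s' gives the tridiagonal system
  1·m_0 + 4·m_1 + 1·m_2 = 6(Δ_1 - Δ_0) = 48
  1·m_1 + 4·m_2 + 1·m_3 = 6(Δ_2 - Δ_1) = 36
  1·m_2 + 4·m_3 + 1·m_4 = 6(Δ_3 - Δ_2) = -18
Natural end conditions: m_0 = m_4 = 0.
Forward elimination and back-substitution give m_0 = 0, m_1 = 279/28, m_2 = 57/7, m_3 = -183/28, m_4 = 0.

9.9643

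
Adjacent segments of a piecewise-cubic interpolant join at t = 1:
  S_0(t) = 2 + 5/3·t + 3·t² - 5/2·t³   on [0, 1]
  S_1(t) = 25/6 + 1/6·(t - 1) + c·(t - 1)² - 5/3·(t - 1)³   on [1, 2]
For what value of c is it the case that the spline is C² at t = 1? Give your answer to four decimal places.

-4.5000

S_0''(t) = 6 - 15·t, so S_0''(1) = -9. On the right, S_1''(1) = 2c, so c = -9/2.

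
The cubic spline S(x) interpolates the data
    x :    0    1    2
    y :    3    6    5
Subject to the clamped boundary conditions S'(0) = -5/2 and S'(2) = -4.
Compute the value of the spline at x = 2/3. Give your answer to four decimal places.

Put M_i = S'' at the i-th knot. Here h = (1, 1) and Δ = (3, -1), so the interior equations h_(i-1)·M_(i-1) + 2(h_(i-1)+h_i)·M_i + h_i·M_(i+1) = 6(Δ_i − Δ_(i-1)) read
  1·M_0 + 4·M_1 + 1·M_2 = 6(Δ_1 - Δ_0) = -24
Clamped end conditions give two more equations: 2h_0·M_0 + h_0·M_1 = 6(Δ_0 - S'(0)) = 33 and h_1·M_1 + 2h_1·M_2 = 6(S'(2) - Δ_1) = -18.
Hence M_0 = 87/4, M_1 = -21/2, M_2 = -15/4.
On [0, 1], S(x) = 3 - 5/2·x + 87/8·x² - 43/8·x³.
With x = 2/3: S(2/3) = 247/54.

4.5741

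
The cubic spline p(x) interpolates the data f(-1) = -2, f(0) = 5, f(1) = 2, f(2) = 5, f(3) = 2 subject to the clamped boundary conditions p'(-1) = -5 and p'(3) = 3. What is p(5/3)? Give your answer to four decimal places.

Let m_i = p''(x_i). Step sizes h_i = 1, 1, 1, 1; slopes of the chords Δ_i = (y_(i+1) - y_i)/h_i = 7, -3, 3, -3.
  1·m_0 + 4·m_1 + 1·m_2 = 6(Δ_1 - Δ_0) = -60
  1·m_1 + 4·m_2 + 1·m_3 = 6(Δ_2 - Δ_1) = 36
  1·m_2 + 4·m_3 + 1·m_4 = 6(Δ_3 - Δ_2) = -36
Clamped end conditions give two more equations: 2h_0·m_0 + h_0·m_1 = 6(Δ_0 - p'(-1)) = 72 and h_3·m_3 + 2h_3·m_4 = 6(p'(3) - Δ_3) = 36.
Solving: m_0 = 53, m_1 = -34, m_2 = 23, m_3 = -22, m_4 = 29.
On [1, 2], p(x) = 2 - 1·(x - 1) + 23/2·(x - 1)² - 15/2·(x - 1)³.
With (x - 1) = 2/3: p(5/3) = 38/9.

4.2222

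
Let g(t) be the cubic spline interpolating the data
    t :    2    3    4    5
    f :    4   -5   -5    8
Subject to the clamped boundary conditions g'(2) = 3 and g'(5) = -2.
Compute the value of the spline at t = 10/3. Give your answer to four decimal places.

-7.5481

With M_i denoting the second derivative at x_i, h_i = 1, 1, 1, and Δ_i = (y_(i+1) − y_i)/h_i = -9, 0, 13:
  1·M_0 + 4·M_1 + 1·M_2 = 6(Δ_1 - Δ_0) = 54
  1·M_1 + 4·M_2 + 1·M_3 = 6(Δ_2 - Δ_1) = 78
Clamped end conditions give two more equations: 2h_0·M_0 + h_0·M_1 = 6(Δ_0 - g'(2)) = -72 and h_2·M_2 + 2h_2·M_3 = 6(g'(5) - Δ_2) = -90.
Solving: M_0 = -668/15, M_1 = 256/15, M_2 = 454/15, M_3 = -902/15.
On [3, 4], g(t) = -5 - 161/15·(t - 3) + 128/15·(t - 3)² + 11/5·(t - 3)³.
With (t - 3) = 1/3: g(10/3) = -1019/135.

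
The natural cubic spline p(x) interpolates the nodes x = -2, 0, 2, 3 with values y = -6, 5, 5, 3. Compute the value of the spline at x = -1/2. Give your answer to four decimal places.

With m_i denoting the second derivative at x_i, h_i = 2, 2, 1, and Δ_i = (y_(i+1) − y_i)/h_i = 11/2, 0, -2:
  2·m_0 + 8·m_1 + 2·m_2 = 6(Δ_1 - Δ_0) = -33
  2·m_1 + 6·m_2 + 1·m_3 = 6(Δ_2 - Δ_1) = -12
Natural end conditions: m_0 = m_3 = 0.
Solving the tridiagonal system: m_0 = 0, m_1 = -87/22, m_2 = -15/22, m_3 = 0.
On [-2, 0], p(x) = -6 + 75/11·(x + 2) + 0·(x + 2)² - 29/88·(x + 2)³.
With (x + 2) = 3/2: p(-1/2) = 2193/704.

3.1151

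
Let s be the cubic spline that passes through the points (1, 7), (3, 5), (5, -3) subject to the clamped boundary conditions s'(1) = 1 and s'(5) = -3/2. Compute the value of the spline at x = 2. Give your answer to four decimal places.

Write M_i for s''(x_i). With h_i = 2, 2 and divided differences Δ_i = -1, -4, the continuity of s' gives the tridiagonal system
  2·M_0 + 8·M_1 + 2·M_2 = 6(Δ_1 - Δ_0) = -18
Clamped end conditions give two more equations: 2h_0·M_0 + h_0·M_1 = 6(Δ_0 - s'(1)) = -12 and h_1·M_1 + 2h_1·M_2 = 6(s'(5) - Δ_1) = 15.
Forward elimination and back-substitution give M_0 = -11/8, M_1 = -13/4, M_2 = 43/8.
On [1, 3], s(x) = 7 + 1·(x - 1) - 11/16·(x - 1)² - 5/32·(x - 1)³.
With (x - 1) = 1: s(2) = 229/32.

7.1563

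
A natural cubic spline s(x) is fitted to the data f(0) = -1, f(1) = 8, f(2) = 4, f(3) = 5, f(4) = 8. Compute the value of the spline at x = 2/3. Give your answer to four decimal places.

6.4087

Write M_i for s''(x_i). With h_i = 1, 1, 1, 1 and divided differences Δ_i = 9, -4, 1, 3, the continuity of s' gives the tridiagonal system
  1·M_0 + 4·M_1 + 1·M_2 = 6(Δ_1 - Δ_0) = -78
  1·M_1 + 4·M_2 + 1·M_3 = 6(Δ_2 - Δ_1) = 30
  1·M_2 + 4·M_3 + 1·M_4 = 6(Δ_3 - Δ_2) = 12
Natural end conditions: M_0 = M_4 = 0.
Solving the tridiagonal system: M_0 = 0, M_1 = -639/28, M_2 = 93/7, M_3 = -9/28, M_4 = 0.
On [0, 1], s(x) = -1 + 717/56·x + 0·x² - 213/56·x³.
With x = 2/3: s(2/3) = 1615/252.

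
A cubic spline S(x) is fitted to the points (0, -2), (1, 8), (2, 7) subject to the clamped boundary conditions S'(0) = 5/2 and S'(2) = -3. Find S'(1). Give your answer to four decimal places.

6.8750

With m_i denoting the second derivative at x_i, h_i = 1, 1, and Δ_i = (y_(i+1) − y_i)/h_i = 10, -1:
  1·m_0 + 4·m_1 + 1·m_2 = 6(Δ_1 - Δ_0) = -66
Clamped end conditions give two more equations: 2h_0·m_0 + h_0·m_1 = 6(Δ_0 - S'(0)) = 45 and h_1·m_1 + 2h_1·m_2 = 6(S'(2) - Δ_1) = -12.
Forward elimination and back-substitution give m_0 = 145/4, m_1 = -55/2, m_2 = 31/4.
On [1, 2], S'(x) = b_1 + 2c_1·(x - 1) + 3d_1·(x - 1)² with b_1 = Δ_1 - h_1(2m_1 + m_2)/6 = 55/8, c_1 = m_1/2 = -55/4, d_1 = (m_2 - m_1)/(6h_1) = 47/8. So S'(1) = 55/8.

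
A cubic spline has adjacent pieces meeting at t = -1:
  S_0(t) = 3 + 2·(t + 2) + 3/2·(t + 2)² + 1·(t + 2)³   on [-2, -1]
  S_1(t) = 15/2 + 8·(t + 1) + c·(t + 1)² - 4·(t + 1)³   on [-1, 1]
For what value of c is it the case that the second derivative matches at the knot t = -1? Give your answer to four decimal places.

4.5000

S_0''(t) = 3 + 6·(t + 2), so S_0''(-1) = 9. On the right, S_1''(-1) = 2c, so c = 9/2.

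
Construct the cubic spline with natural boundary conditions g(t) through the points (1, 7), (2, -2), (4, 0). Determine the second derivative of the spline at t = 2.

With M_i denoting the second derivative at x_i, h_i = 1, 2, and Δ_i = (y_(i+1) − y_i)/h_i = -9, 1:
  1·M_0 + 6·M_1 + 2·M_2 = 6(Δ_1 - Δ_0) = 60
Natural end conditions: M_0 = M_2 = 0.
Solving: M_0 = 0, M_1 = 10, M_2 = 0.

10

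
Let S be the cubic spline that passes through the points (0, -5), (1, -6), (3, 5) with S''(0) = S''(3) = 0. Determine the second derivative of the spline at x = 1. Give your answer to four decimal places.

Put M_i = S'' at the i-th knot. Here h = (1, 2) and Δ = (-1, 11/2), so the interior equations h_(i-1)·M_(i-1) + 2(h_(i-1)+h_i)·M_i + h_i·M_(i+1) = 6(Δ_i − Δ_(i-1)) read
  1·M_0 + 6·M_1 + 2·M_2 = 6(Δ_1 - Δ_0) = 39
Natural end conditions: M_0 = M_2 = 0.
Solving: M_0 = 0, M_1 = 13/2, M_2 = 0.

6.5000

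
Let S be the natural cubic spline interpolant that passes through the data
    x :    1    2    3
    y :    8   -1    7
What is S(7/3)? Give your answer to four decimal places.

0.0926

Write σ_i for S''(x_i). With h_i = 1, 1 and divided differences Δ_i = -9, 8, the continuity of S' gives the tridiagonal system
  1·σ_0 + 4·σ_1 + 1·σ_2 = 6(Δ_1 - Δ_0) = 102
Natural end conditions: σ_0 = σ_2 = 0.
Solving: σ_0 = 0, σ_1 = 51/2, σ_2 = 0.
On [2, 3], S(x) = -1 - 1/2·(x - 2) + 51/4·(x - 2)² - 17/4·(x - 2)³.
With (x - 2) = 1/3: S(7/3) = 5/54.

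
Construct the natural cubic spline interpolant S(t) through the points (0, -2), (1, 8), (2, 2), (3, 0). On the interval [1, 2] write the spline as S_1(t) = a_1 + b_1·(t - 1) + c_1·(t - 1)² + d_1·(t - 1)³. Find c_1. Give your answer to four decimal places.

-13.6000

With M_i denoting the second derivative at x_i, h_i = 1, 1, 1, and Δ_i = (y_(i+1) − y_i)/h_i = 10, -6, -2:
  1·M_0 + 4·M_1 + 1·M_2 = 6(Δ_1 - Δ_0) = -96
  1·M_1 + 4·M_2 + 1·M_3 = 6(Δ_2 - Δ_1) = 24
Natural end conditions: M_0 = M_3 = 0.
Forward elimination and back-substitution give M_0 = 0, M_1 = -136/5, M_2 = 64/5, M_3 = 0.
On [1, 2], with S_1(t) = a_1 + b_1·(t - 1) + c_1·(t - 1)² + d_1·(t - 1)³: c_1 = M_1/2 = -68/5, d_1 = (M_2 - M_1)/(6h_1) = 20/3, b_1 = Δ_1 - h_1(2M_1 + M_2)/6 = 14/15.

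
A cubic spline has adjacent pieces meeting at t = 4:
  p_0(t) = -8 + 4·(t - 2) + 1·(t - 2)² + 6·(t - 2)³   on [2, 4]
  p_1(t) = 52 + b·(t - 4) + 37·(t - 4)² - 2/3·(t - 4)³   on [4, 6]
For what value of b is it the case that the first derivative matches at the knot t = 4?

p_0'(t) = 4 + 2·(t - 2) + 18·(t - 2)², so p_0'(4) = 80. On the right, p_1'(4) = b, so b = 80.

80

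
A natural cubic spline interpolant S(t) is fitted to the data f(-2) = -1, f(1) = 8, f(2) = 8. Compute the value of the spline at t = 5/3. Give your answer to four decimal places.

Let σ_i = S''(x_i). Step sizes h_i = 3, 1; slopes of the chords Δ_i = (y_(i+1) - y_i)/h_i = 3, 0.
  3·σ_0 + 8·σ_1 + 1·σ_2 = 6(Δ_1 - Δ_0) = -18
Natural end conditions: σ_0 = σ_2 = 0.
Forward elimination and back-substitution give σ_0 = 0, σ_1 = -9/4, σ_2 = 0.
On [1, 2], S(t) = 8 + 3/4·(t - 1) - 9/8·(t - 1)² + 3/8·(t - 1)³.
With (t - 1) = 2/3: S(5/3) = 73/9.

8.1111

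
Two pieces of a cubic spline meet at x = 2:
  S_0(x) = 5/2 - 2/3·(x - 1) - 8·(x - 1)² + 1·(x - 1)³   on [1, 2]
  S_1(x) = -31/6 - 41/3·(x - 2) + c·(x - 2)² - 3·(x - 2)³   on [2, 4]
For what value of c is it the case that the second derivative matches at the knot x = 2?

-5

S_0''(x) = -16 + 6·(x - 1), so S_0''(2) = -10. On the right, S_1''(2) = 2c, so c = -5.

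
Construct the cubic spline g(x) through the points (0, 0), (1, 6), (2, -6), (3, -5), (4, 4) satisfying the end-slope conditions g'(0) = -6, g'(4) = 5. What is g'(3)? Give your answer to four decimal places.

Write m_i for g''(x_i). With h_i = 1, 1, 1, 1 and divided differences Δ_i = 6, -12, 1, 9, the continuity of g' gives the tridiagonal system
  1·m_0 + 4·m_1 + 1·m_2 = 6(Δ_1 - Δ_0) = -108
  1·m_1 + 4·m_2 + 1·m_3 = 6(Δ_2 - Δ_1) = 78
  1·m_2 + 4·m_3 + 1·m_4 = 6(Δ_3 - Δ_2) = 48
Clamped end conditions give two more equations: 2h_0·m_0 + h_0·m_1 = 6(Δ_0 - g'(0)) = 72 and h_3·m_3 + 2h_3·m_4 = 6(g'(4) - Δ_3) = -24.
Solving the tridiagonal system: m_0 = 1703/28, m_1 = -695/14, m_2 = 119/4, m_3 = 121/14, m_4 = -457/28.
On [3, 4], g'(x) = b_3 + 2c_3·(x - 3) + 3d_3·(x - 3)² with b_3 = Δ_3 - h_3(2m_3 + m_4)/6 = 495/56, c_3 = m_3/2 = 121/28, d_3 = (m_4 - m_3)/(6h_3) = -233/56. So g'(3) = 495/56.

8.8393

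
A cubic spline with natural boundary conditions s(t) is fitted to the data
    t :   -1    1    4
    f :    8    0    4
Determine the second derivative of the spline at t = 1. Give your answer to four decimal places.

3.2000

Put M_i = s'' at the i-th knot. Here h = (2, 3) and Δ = (-4, 4/3), so the interior equations h_(i-1)·M_(i-1) + 2(h_(i-1)+h_i)·M_i + h_i·M_(i+1) = 6(Δ_i − Δ_(i-1)) read
  2·M_0 + 10·M_1 + 3·M_2 = 6(Δ_1 - Δ_0) = 32
Natural end conditions: M_0 = M_2 = 0.
Forward elimination and back-substitution give M_0 = 0, M_1 = 16/5, M_2 = 0.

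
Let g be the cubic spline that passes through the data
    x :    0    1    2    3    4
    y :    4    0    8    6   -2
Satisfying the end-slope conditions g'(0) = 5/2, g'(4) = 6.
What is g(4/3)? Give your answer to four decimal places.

1.6442

Put M_i = g'' at the i-th knot. Here h = (1, 1, 1, 1) and Δ = (-4, 8, -2, -8), so the interior equations h_(i-1)·M_(i-1) + 2(h_(i-1)+h_i)·M_i + h_i·M_(i+1) = 6(Δ_i − Δ_(i-1)) read
  1·M_0 + 4·M_1 + 1·M_2 = 6(Δ_1 - Δ_0) = 72
  1·M_1 + 4·M_2 + 1·M_3 = 6(Δ_2 - Δ_1) = -60
  1·M_2 + 4·M_3 + 1·M_4 = 6(Δ_3 - Δ_2) = -36
Clamped end conditions give two more equations: 2h_0·M_0 + h_0·M_1 = 6(Δ_0 - g'(0)) = -39 and h_3·M_3 + 2h_3·M_4 = 6(g'(4) - Δ_3) = 84.
Solving: M_0 = -1973/56, M_1 = 881/28, M_2 = -149/8, M_3 = -475/28, M_4 = 2827/56.
On [1, 2], g(x) = 0 + 69/112·(x - 1) + 881/56·(x - 1)² - 935/112·(x - 1)³.
With (x - 1) = 1/3: g(4/3) = 1243/756.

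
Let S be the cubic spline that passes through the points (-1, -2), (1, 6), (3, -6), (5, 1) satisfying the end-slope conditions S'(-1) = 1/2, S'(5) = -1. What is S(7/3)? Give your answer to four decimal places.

Write M_i for S''(x_i). With h_i = 2, 2, 2 and divided differences Δ_i = 4, -6, 7/2, the continuity of S' gives the tridiagonal system
  2·M_0 + 8·M_1 + 2·M_2 = 6(Δ_1 - Δ_0) = -60
  2·M_1 + 8·M_2 + 2·M_3 = 6(Δ_2 - Δ_1) = 57
Clamped end conditions give two more equations: 2h_0·M_0 + h_0·M_1 = 6(Δ_0 - S'(-1)) = 21 and h_2·M_2 + 2h_2·M_3 = 6(S'(5) - Δ_2) = -27.
Forward elimination and back-substitution give M_0 = 123/10, M_1 = -141/10, M_2 = 141/10, M_3 = -69/5.
On [1, 3], S(x) = 6 - 13/10·(x - 1) - 141/20·(x - 1)² + 47/20·(x - 1)³.
With (x - 1) = 4/3: S(7/3) = -364/135.

-2.6963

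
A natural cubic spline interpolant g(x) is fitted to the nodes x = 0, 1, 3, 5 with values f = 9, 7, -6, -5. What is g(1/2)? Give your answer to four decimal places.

8.4261

With m_i denoting the second derivative at x_i, h_i = 1, 2, 2, and Δ_i = (y_(i+1) − y_i)/h_i = -2, -13/2, 1/2:
  1·m_0 + 6·m_1 + 2·m_2 = 6(Δ_1 - Δ_0) = -27
  2·m_1 + 8·m_2 + 2·m_3 = 6(Δ_2 - Δ_1) = 42
Natural end conditions: m_0 = m_3 = 0.
Solving the tridiagonal system: m_0 = 0, m_1 = -75/11, m_2 = 153/22, m_3 = 0.
On [0, 1], g(x) = 9 - 19/22·x + 0·x² - 25/22·x³.
With x = 1/2: g(1/2) = 1483/176.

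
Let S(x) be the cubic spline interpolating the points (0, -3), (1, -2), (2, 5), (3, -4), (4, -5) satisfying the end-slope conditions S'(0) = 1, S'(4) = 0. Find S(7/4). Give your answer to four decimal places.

Put m_i = S'' at the i-th knot. Here h = (1, 1, 1, 1) and Δ = (1, 7, -9, -1), so the interior equations h_(i-1)·m_(i-1) + 2(h_(i-1)+h_i)·m_i + h_i·m_(i+1) = 6(Δ_i − Δ_(i-1)) read
  1·m_0 + 4·m_1 + 1·m_2 = 6(Δ_1 - Δ_0) = 36
  1·m_1 + 4·m_2 + 1·m_3 = 6(Δ_2 - Δ_1) = -96
  1·m_2 + 4·m_3 + 1·m_4 = 6(Δ_3 - Δ_2) = 48
Clamped end conditions give two more equations: 2h_0·m_0 + h_0·m_1 = 6(Δ_0 - S'(0)) = 0 and h_3·m_3 + 2h_3·m_4 = 6(S'(4) - Δ_3) = 6.
Forward elimination and back-substitution give m_0 = -283/28, m_1 = 283/14, m_2 = -139/4, m_3 = 319/14, m_4 = -235/28.
On [1, 2], S(x) = -2 + 339/56·(x - 1) + 283/28·(x - 1)² - 513/56·(x - 1)³.
With (x - 1) = 3/4: S(7/4) = 15629/3584.

4.3608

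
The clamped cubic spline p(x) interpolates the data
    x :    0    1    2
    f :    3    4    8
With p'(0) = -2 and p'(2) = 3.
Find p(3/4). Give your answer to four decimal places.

3.2578

With M_i denoting the second derivative at x_i, h_i = 1, 1, and Δ_i = (y_(i+1) − y_i)/h_i = 1, 4:
  1·M_0 + 4·M_1 + 1·M_2 = 6(Δ_1 - Δ_0) = 18
Clamped end conditions give two more equations: 2h_0·M_0 + h_0·M_1 = 6(Δ_0 - p'(0)) = 18 and h_1·M_1 + 2h_1·M_2 = 6(p'(2) - Δ_1) = -6.
Hence M_0 = 7, M_1 = 4, M_2 = -5.
On [0, 1], p(x) = 3 - 2·x + 7/2·x² - 1/2·x³.
With x = 3/4: p(3/4) = 417/128.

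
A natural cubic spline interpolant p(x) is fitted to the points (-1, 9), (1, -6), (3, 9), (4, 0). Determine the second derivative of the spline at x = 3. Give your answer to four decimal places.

Put M_i = p'' at the i-th knot. Here h = (2, 2, 1) and Δ = (-15/2, 15/2, -9), so the interior equations h_(i-1)·M_(i-1) + 2(h_(i-1)+h_i)·M_i + h_i·M_(i+1) = 6(Δ_i − Δ_(i-1)) read
  2·M_0 + 8·M_1 + 2·M_2 = 6(Δ_1 - Δ_0) = 90
  2·M_1 + 6·M_2 + 1·M_3 = 6(Δ_2 - Δ_1) = -99
Natural end conditions: M_0 = M_3 = 0.
Forward elimination and back-substitution give M_0 = 0, M_1 = 369/22, M_2 = -243/11, M_3 = 0.

-22.0909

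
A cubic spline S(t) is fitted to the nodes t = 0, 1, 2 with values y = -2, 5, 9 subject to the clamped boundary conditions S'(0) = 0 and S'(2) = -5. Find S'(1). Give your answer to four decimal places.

Write m_i for S''(x_i). With h_i = 1, 1 and divided differences Δ_i = 7, 4, the continuity of S' gives the tridiagonal system
  1·m_0 + 4·m_1 + 1·m_2 = 6(Δ_1 - Δ_0) = -18
Clamped end conditions give two more equations: 2h_0·m_0 + h_0·m_1 = 6(Δ_0 - S'(0)) = 42 and h_1·m_1 + 2h_1·m_2 = 6(S'(2) - Δ_1) = -54.
Hence m_0 = 23, m_1 = -4, m_2 = -25.
On [1, 2], S'(t) = b_1 + 2c_1·(t - 1) + 3d_1·(t - 1)² with b_1 = Δ_1 - h_1(2m_1 + m_2)/6 = 19/2, c_1 = m_1/2 = -2, d_1 = (m_2 - m_1)/(6h_1) = -7/2. So S'(1) = 19/2.

9.5000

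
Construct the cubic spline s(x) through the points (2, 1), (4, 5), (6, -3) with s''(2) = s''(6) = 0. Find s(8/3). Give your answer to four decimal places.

With M_i denoting the second derivative at x_i, h_i = 2, 2, and Δ_i = (y_(i+1) − y_i)/h_i = 2, -4:
  2·M_0 + 8·M_1 + 2·M_2 = 6(Δ_1 - Δ_0) = -36
Natural end conditions: M_0 = M_2 = 0.
Solving the tridiagonal system: M_0 = 0, M_1 = -9/2, M_2 = 0.
On [2, 4], s(x) = 1 + 7/2·(x - 2) + 0·(x - 2)² - 3/8·(x - 2)³.
With (x - 2) = 2/3: s(8/3) = 29/9.

3.2222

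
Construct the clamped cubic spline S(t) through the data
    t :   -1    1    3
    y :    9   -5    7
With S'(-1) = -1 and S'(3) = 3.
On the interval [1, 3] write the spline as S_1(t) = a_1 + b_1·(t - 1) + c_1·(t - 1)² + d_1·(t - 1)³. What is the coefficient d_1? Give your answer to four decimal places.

-2.5625

Put M_i = S'' at the i-th knot. Here h = (2, 2) and Δ = (-7, 6), so the interior equations h_(i-1)·M_(i-1) + 2(h_(i-1)+h_i)·M_i + h_i·M_(i+1) = 6(Δ_i − Δ_(i-1)) read
  2·M_0 + 8·M_1 + 2·M_2 = 6(Δ_1 - Δ_0) = 78
Clamped end conditions give two more equations: 2h_0·M_0 + h_0·M_1 = 6(Δ_0 - S'(-1)) = -36 and h_1·M_1 + 2h_1·M_2 = 6(S'(3) - Δ_1) = -18.
Forward elimination and back-substitution give M_0 = -71/4, M_1 = 35/2, M_2 = -53/4.
On [1, 3], with S_1(t) = a_1 + b_1·(t - 1) + c_1·(t - 1)² + d_1·(t - 1)³: c_1 = M_1/2 = 35/4, d_1 = (M_2 - M_1)/(6h_1) = -41/16, b_1 = Δ_1 - h_1(2M_1 + M_2)/6 = -5/4.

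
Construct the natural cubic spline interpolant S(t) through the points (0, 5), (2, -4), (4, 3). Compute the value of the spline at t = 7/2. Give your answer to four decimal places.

Write σ_i for S''(x_i). With h_i = 2, 2 and divided differences Δ_i = -9/2, 7/2, the continuity of S' gives the tridiagonal system
  2·σ_0 + 8·σ_1 + 2·σ_2 = 6(Δ_1 - Δ_0) = 48
Natural end conditions: σ_0 = σ_2 = 0.
Solving: σ_0 = 0, σ_1 = 6, σ_2 = 0.
On [2, 4], S(t) = -4 - 1/2·(t - 2) + 3·(t - 2)² - 1/2·(t - 2)³.
With (t - 2) = 3/2: S(7/2) = 5/16.

0.3125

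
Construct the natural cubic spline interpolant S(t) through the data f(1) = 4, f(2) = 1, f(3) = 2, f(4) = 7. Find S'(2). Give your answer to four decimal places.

-1.4000

Let M_i = S''(x_i). Step sizes h_i = 1, 1, 1; slopes of the chords Δ_i = (y_(i+1) - y_i)/h_i = -3, 1, 5.
  1·M_0 + 4·M_1 + 1·M_2 = 6(Δ_1 - Δ_0) = 24
  1·M_1 + 4·M_2 + 1·M_3 = 6(Δ_2 - Δ_1) = 24
Natural end conditions: M_0 = M_3 = 0.
Solving: M_0 = 0, M_1 = 24/5, M_2 = 24/5, M_3 = 0.
On [2, 3], S'(t) = b_1 + 2c_1·(t - 2) + 3d_1·(t - 2)² with b_1 = Δ_1 - h_1(2M_1 + M_2)/6 = -7/5, c_1 = M_1/2 = 12/5, d_1 = (M_2 - M_1)/(6h_1) = 0. So S'(2) = -7/5.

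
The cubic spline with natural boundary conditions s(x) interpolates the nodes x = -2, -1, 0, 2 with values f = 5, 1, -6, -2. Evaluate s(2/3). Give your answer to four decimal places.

With σ_i denoting the second derivative at x_i, h_i = 1, 1, 2, and Δ_i = (y_(i+1) − y_i)/h_i = -4, -7, 2:
  1·σ_0 + 4·σ_1 + 1·σ_2 = 6(Δ_1 - Δ_0) = -18
  1·σ_1 + 6·σ_2 + 2·σ_3 = 6(Δ_2 - Δ_1) = 54
Natural end conditions: σ_0 = σ_3 = 0.
Solving the tridiagonal system: σ_0 = 0, σ_1 = -162/23, σ_2 = 234/23, σ_3 = 0.
On [0, 2], s(x) = -6 - 110/23·x + 117/23·x² - 39/46·x³.
With x = 2/3: s(2/3) = -1486/207.

-7.1787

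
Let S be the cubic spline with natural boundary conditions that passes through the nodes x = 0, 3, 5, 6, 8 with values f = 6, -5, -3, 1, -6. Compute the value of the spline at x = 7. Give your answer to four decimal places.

-0.4724

Let M_i = S''(x_i). Step sizes h_i = 3, 2, 1, 2; slopes of the chords Δ_i = (y_(i+1) - y_i)/h_i = -11/3, 1, 4, -7/2.
  3·M_0 + 10·M_1 + 2·M_2 = 6(Δ_1 - Δ_0) = 28
  2·M_1 + 6·M_2 + 1·M_3 = 6(Δ_2 - Δ_1) = 18
  1·M_2 + 6·M_3 + 2·M_4 = 6(Δ_3 - Δ_2) = -45
Natural end conditions: M_0 = M_4 = 0.
Forward elimination and back-substitution give M_0 = 0, M_1 = 337/163, M_2 = 597/163, M_3 = -1322/163, M_4 = 0.
On [6, 8], S(x) = 1 + 1865/978·(x - 6) - 661/163·(x - 6)² + 661/978·(x - 6)³.
With (x - 6) = 1: S(7) = -77/163.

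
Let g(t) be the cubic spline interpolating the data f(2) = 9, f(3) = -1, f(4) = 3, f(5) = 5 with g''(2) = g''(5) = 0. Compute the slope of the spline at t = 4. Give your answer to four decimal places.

4.9333

Put M_i = g'' at the i-th knot. Here h = (1, 1, 1) and Δ = (-10, 4, 2), so the interior equations h_(i-1)·M_(i-1) + 2(h_(i-1)+h_i)·M_i + h_i·M_(i+1) = 6(Δ_i − Δ_(i-1)) read
  1·M_0 + 4·M_1 + 1·M_2 = 6(Δ_1 - Δ_0) = 84
  1·M_1 + 4·M_2 + 1·M_3 = 6(Δ_2 - Δ_1) = -12
Natural end conditions: M_0 = M_3 = 0.
Hence M_0 = 0, M_1 = 116/5, M_2 = -44/5, M_3 = 0.
On [4, 5], g'(t) = b_2 + 2c_2·(t - 4) + 3d_2·(t - 4)² with b_2 = Δ_2 - h_2(2M_2 + M_3)/6 = 74/15, c_2 = M_2/2 = -22/5, d_2 = (M_3 - M_2)/(6h_2) = 22/15. So g'(4) = 74/15.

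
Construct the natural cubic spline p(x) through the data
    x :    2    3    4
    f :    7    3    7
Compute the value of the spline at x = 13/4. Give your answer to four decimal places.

3.3438

Put M_i = p'' at the i-th knot. Here h = (1, 1) and Δ = (-4, 4), so the interior equations h_(i-1)·M_(i-1) + 2(h_(i-1)+h_i)·M_i + h_i·M_(i+1) = 6(Δ_i − Δ_(i-1)) read
  1·M_0 + 4·M_1 + 1·M_2 = 6(Δ_1 - Δ_0) = 48
Natural end conditions: M_0 = M_2 = 0.
Solving: M_0 = 0, M_1 = 12, M_2 = 0.
On [3, 4], p(x) = 3 + 0·(x - 3) + 6·(x - 3)² - 2·(x - 3)³.
With (x - 3) = 1/4: p(13/4) = 107/32.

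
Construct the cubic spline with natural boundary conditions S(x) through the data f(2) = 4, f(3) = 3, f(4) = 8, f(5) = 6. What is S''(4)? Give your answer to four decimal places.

Write M_i for S''(x_i). With h_i = 1, 1, 1 and divided differences Δ_i = -1, 5, -2, the continuity of S' gives the tridiagonal system
  1·M_0 + 4·M_1 + 1·M_2 = 6(Δ_1 - Δ_0) = 36
  1·M_1 + 4·M_2 + 1·M_3 = 6(Δ_2 - Δ_1) = -42
Natural end conditions: M_0 = M_3 = 0.
Forward elimination and back-substitution give M_0 = 0, M_1 = 62/5, M_2 = -68/5, M_3 = 0.

-13.6000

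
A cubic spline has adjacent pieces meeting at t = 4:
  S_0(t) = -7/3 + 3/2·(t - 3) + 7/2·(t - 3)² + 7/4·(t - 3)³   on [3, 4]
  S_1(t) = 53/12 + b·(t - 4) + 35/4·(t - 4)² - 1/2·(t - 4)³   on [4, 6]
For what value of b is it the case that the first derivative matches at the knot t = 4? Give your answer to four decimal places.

S_0'(t) = 3/2 + 7·(t - 3) + 21/4·(t - 3)², so S_0'(4) = 55/4. On the right, S_1'(4) = b, so b = 55/4.

13.7500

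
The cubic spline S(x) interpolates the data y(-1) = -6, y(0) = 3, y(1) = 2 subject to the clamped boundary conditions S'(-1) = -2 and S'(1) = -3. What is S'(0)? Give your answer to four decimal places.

7.2500

With M_i denoting the second derivative at x_i, h_i = 1, 1, and Δ_i = (y_(i+1) − y_i)/h_i = 9, -1:
  1·M_0 + 4·M_1 + 1·M_2 = 6(Δ_1 - Δ_0) = -60
Clamped end conditions give two more equations: 2h_0·M_0 + h_0·M_1 = 6(Δ_0 - S'(-1)) = 66 and h_1·M_1 + 2h_1·M_2 = 6(S'(1) - Δ_1) = -12.
Forward elimination and back-substitution give M_0 = 95/2, M_1 = -29, M_2 = 17/2.
On [0, 1], S'(x) = b_1 + 2c_1·x + 3d_1·x² with b_1 = Δ_1 - h_1(2M_1 + M_2)/6 = 29/4, c_1 = M_1/2 = -29/2, d_1 = (M_2 - M_1)/(6h_1) = 25/4. So S'(0) = 29/4.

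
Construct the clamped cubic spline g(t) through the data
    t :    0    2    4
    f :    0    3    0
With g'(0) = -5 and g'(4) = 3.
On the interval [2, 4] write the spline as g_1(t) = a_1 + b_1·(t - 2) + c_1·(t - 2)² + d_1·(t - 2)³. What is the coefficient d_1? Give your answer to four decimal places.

With M_i denoting the second derivative at x_i, h_i = 2, 2, and Δ_i = (y_(i+1) − y_i)/h_i = 3/2, -3/2:
  2·M_0 + 8·M_1 + 2·M_2 = 6(Δ_1 - Δ_0) = -18
Clamped end conditions give two more equations: 2h_0·M_0 + h_0·M_1 = 6(Δ_0 - g'(0)) = 39 and h_1·M_1 + 2h_1·M_2 = 6(g'(4) - Δ_1) = 27.
Solving the tridiagonal system: M_0 = 14, M_1 = -17/2, M_2 = 11.
On [2, 4], with g_1(t) = a_1 + b_1·(t - 2) + c_1·(t - 2)² + d_1·(t - 2)³: c_1 = M_1/2 = -17/4, d_1 = (M_2 - M_1)/(6h_1) = 13/8, b_1 = Δ_1 - h_1(2M_1 + M_2)/6 = 1/2.

1.6250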